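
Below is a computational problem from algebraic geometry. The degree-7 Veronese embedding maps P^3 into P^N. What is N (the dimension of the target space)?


The Veronese embedding v_d: P^n -> P^N maps each point to all
degree-d monomials in n+1 homogeneous coordinates.
N = C(n+d, d) - 1
N = C(3+7, 7) - 1
N = C(10, 7) - 1
C(10, 7) = 120
N = 120 - 1 = 119

119


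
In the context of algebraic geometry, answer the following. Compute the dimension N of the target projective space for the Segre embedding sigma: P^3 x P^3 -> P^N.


The Segre embedding maps P^m x P^n into P^N via
all products of coordinates from each factor.
N = (m+1)(n+1) - 1
N = (3+1)(3+1) - 1
N = 4*4 - 1
N = 16 - 1 = 15

15


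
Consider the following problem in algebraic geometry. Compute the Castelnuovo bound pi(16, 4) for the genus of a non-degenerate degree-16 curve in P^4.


Castelnuovo's bound: write d - 1 = m(r-1) + epsilon with 0 <= epsilon < r-1.
d - 1 = 16 - 1 = 15
r - 1 = 4 - 1 = 3
15 = 5*3 + 0, so m = 5, epsilon = 0
pi(d, r) = m(m-1)(r-1)/2 + m*epsilon
= 5*4*3/2 + 5*0
= 60/2 + 0
= 30 + 0 = 30

30


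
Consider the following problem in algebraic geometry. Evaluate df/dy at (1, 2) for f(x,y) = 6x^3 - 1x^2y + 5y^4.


df/dy = (-1)*x^2 + 4*5*y^3
At (1,2): (-1)*1^2 + 4*5*2^3
= -1 + 160
= 159

159


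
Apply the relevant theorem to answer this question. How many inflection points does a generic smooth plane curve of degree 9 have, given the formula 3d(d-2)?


For a general smooth plane curve C of degree d, the inflection points are
the intersection of C with its Hessian curve, which has degree 3(d-2).
By Bezout, the total intersection number is d * 3(d-2) = 9 * 21 = 189.
For a general curve every flex is ordinary, so each contributes
multiplicity 1 to C·Hess(C), and the number of distinct inflection
points is 3d(d-2).
Inflection points = 3*9*(9-2) = 3*9*7 = 189

189


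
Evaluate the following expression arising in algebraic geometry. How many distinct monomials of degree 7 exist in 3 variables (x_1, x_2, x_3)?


The number of degree-7 monomials in 3 variables is C(d+n-1, n-1).
= C(7+3-1, 3-1) = C(9, 2)
= 36

36


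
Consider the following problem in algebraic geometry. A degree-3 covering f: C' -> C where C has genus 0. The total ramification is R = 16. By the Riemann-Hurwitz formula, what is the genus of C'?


Riemann-Hurwitz formula: 2g' - 2 = d(2g - 2) + R
Given: d = 3, g = 0, R = 16
2g' - 2 = 3*(2*0 - 2) + 16
2g' - 2 = 3*(-2) + 16
2g' - 2 = -6 + 16 = 10
2g' = 12
g' = 6

6


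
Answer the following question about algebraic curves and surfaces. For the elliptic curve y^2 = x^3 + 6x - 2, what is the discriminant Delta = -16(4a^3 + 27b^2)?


Compute each component:
4a^3 = 4*6^3 = 4*216 = 864
27b^2 = 27*(-2)^2 = 27*4 = 108
4a^3 + 27b^2 = 864 + 108 = 972
Delta = -16*972 = -15552

-15552


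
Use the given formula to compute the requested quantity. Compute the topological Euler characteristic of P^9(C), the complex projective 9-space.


The complex projective space P^9 has one cell in each even real dimension 0, 2, ..., 18.
The cohomology groups are H^{2k}(P^9) = Z for k = 0,...,9, and 0 otherwise.
Euler characteristic = sum of Betti numbers = 1 per even-dimensional cohomology group.
chi(P^9) = 9 + 1 = 10

10


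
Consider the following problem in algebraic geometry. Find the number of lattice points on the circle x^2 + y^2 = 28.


Systematically check integer values of x where x^2 <= 28.
For each valid x, check if 28 - x^2 is a perfect square.
Total integer solutions found: 0

0


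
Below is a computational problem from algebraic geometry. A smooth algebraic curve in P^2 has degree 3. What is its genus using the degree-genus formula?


Using the genus formula for smooth plane curves:
g = (d-1)(d-2)/2
g = (3-1)(3-2)/2
g = 2*1/2
g = 2/2 = 1

1


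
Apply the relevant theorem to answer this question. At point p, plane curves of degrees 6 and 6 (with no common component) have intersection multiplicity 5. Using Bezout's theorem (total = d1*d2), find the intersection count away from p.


By Bezout's theorem, the total intersection number is d1 * d2.
Total = 6 * 6 = 36
Intersection multiplicity at p = 5
Remaining intersections = 36 - 5 = 31

31


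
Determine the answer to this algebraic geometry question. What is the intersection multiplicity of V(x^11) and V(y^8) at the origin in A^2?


The intersection multiplicity of V(x^a) and V(y^b) at the origin is:
I(O; V(x^11), V(y^8)) = dim_k(k[x,y]/(x^11, y^8))
A basis for k[x,y]/(x^11, y^8) is the set of monomials x^i * y^j
where 0 <= i < 11 and 0 <= j < 8.
The number of such monomials is 11 * 8 = 88

88


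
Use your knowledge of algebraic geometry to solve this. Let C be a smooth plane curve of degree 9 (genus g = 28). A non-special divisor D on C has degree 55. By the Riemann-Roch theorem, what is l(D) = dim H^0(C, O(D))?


First, compute the genus of a smooth plane curve of degree 9:
g = (d-1)(d-2)/2 = (9-1)(9-2)/2 = 28
For a non-special divisor D (i.e., h^1(D) = 0), Riemann-Roch gives:
l(D) = deg(D) - g + 1
Since deg(D) = 55 >= 2g - 1 = 55, D is non-special.
l(D) = 55 - 28 + 1 = 28

28


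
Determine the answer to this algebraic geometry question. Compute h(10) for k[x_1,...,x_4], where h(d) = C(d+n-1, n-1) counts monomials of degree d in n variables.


The Hilbert function for the polynomial ring in 4 variables is:
h(d) = C(d+n-1, n-1)
h(10) = C(10+4-1, 4-1) = C(13, 3)
= 13! / (3! * 10!)
= 286

286


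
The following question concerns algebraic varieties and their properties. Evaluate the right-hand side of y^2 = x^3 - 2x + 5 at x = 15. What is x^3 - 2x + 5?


Compute x^3 - 2x + 5 at x = 15:
x^3 = 15^3 = 3375
(-2)*x = (-2)*15 = -30
Sum: 3375 - 30 + 5 = 3350

3350


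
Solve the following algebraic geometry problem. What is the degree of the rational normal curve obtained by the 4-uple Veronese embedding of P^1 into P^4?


The rational normal curve in P^4 is the image of P^1 under the 4-uple Veronese.
A general hyperplane in P^4 pulls back to a degree-4 form on P^1, which has 4 zeros,
so the curve meets a general hyperplane in 4 points. Degree = 4.

4


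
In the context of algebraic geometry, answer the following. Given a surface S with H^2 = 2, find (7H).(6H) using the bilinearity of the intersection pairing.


Using bilinearity of the intersection pairing on a surface S:
(aH).(bH) = ab * (H.H)
We have H^2 = 2.
D.E = (7H).(6H) = 7*6*2
= 42*2
= 84

84


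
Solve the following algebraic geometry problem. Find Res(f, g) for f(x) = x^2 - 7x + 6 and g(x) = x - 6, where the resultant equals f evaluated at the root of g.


For Res(f, x - c), we evaluate f at x = c.
f(6) = 6^2 - 7*6 + 6
= 36 - 42 + 6
= -6 + 6 = 0
Res(f, g) = 0

0


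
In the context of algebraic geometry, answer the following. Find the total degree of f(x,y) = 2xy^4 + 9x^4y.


Examine each term for its total degree (sum of exponents).
  Term '2xy^4' has total degree 1+4 = 5.
  Term '9x^4y' has total degree 4+1 = 5.
The maximum total degree among all terms is 5.

5


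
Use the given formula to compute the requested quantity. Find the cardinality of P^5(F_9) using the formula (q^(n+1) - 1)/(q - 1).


P^5(F_9) has (q^(n+1) - 1)/(q - 1) points.
= 9^5 + 9^4 + 9^3 + 9^2 + 9^1 + 9^0
= 59049 + 6561 + 729 + 81 + 9 + 1
= 66430

66430


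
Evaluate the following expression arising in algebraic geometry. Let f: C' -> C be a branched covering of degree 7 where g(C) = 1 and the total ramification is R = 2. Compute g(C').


Riemann-Hurwitz formula: 2g' - 2 = d(2g - 2) + R
Given: d = 7, g = 1, R = 2
2g' - 2 = 7*(2*1 - 2) + 2
2g' - 2 = 7*0 + 2
2g' - 2 = 0 + 2 = 2
2g' = 4
g' = 2

2


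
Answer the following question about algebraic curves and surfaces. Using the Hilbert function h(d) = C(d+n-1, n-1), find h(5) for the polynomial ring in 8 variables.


The Hilbert function for the polynomial ring in 8 variables is:
h(d) = C(d+n-1, n-1)
h(5) = C(5+8-1, 8-1) = C(12, 7)
= 12! / (7! * 5!)
= 792

792


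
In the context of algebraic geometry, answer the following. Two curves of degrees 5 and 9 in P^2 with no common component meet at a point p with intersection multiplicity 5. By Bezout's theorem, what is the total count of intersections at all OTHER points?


By Bezout's theorem, the total intersection number is d1 * d2.
Total = 5 * 9 = 45
Intersection multiplicity at p = 5
Remaining intersections = 45 - 5 = 40

40


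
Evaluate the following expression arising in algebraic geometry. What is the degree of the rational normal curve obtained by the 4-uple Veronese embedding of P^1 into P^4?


The rational normal curve in P^4 is the image of P^1 under the 4-uple Veronese.
A general hyperplane in P^4 pulls back to a degree-4 form on P^1, which has 4 zeros,
so the curve meets a general hyperplane in 4 points. Degree = 4.

4


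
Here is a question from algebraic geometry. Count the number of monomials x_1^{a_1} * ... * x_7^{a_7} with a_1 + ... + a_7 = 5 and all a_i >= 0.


The number of degree-5 monomials in 7 variables is C(d+n-1, n-1).
= C(5+7-1, 7-1) = C(11, 6)
= 462

462


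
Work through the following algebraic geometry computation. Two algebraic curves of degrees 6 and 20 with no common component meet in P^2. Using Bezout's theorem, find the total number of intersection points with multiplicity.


Bezout's theorem states the intersection count equals the product of degrees.
Intersection count = 6 * 20 = 120

120


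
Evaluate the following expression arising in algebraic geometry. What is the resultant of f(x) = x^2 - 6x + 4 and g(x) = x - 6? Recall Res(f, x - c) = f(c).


For Res(f, x - c), we evaluate f at x = c.
f(6) = 6^2 - 6*6 + 4
= 36 - 36 + 4
= 0 + 4 = 4
Res(f, g) = 4

4


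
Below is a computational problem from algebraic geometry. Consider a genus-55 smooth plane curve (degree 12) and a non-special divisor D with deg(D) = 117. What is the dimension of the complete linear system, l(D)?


First, compute the genus of a smooth plane curve of degree 12:
g = (d-1)(d-2)/2 = (12-1)(12-2)/2 = 55
For a non-special divisor D (i.e., h^1(D) = 0), Riemann-Roch gives:
l(D) = deg(D) - g + 1
Since deg(D) = 117 >= 2g - 1 = 109, D is non-special.
l(D) = 117 - 55 + 1 = 63

63


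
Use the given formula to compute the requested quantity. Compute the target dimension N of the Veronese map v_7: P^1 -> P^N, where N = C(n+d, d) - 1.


The Veronese embedding v_d: P^n -> P^N maps each point to all
degree-d monomials in n+1 homogeneous coordinates.
N = C(n+d, d) - 1
N = C(1+7, 7) - 1
N = C(8, 7) - 1
C(8, 7) = 8
N = 8 - 1 = 7

7


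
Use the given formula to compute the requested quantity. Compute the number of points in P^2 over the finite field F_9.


P^2(F_9) has (q^(n+1) - 1)/(q - 1) points.
= 9^2 + 9^1 + 9^0
= 81 + 9 + 1
= 91

91


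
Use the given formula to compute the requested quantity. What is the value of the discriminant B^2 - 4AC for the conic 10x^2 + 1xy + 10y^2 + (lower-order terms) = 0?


The discriminant of a conic Ax^2 + Bxy + Cy^2 + ... = 0 is B^2 - 4AC.
B^2 = 1^2 = 1
4AC = 4*10*10 = 400
Discriminant = 1 - 400 = -399

-399


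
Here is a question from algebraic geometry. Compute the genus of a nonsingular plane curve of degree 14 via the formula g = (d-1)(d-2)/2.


Using the genus formula for smooth plane curves:
g = (d-1)(d-2)/2
g = (14-1)(14-2)/2
g = 13*12/2
g = 156/2 = 78

78


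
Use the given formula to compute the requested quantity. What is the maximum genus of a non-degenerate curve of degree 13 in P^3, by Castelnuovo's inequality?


Castelnuovo's bound: write d - 1 = m(r-1) + epsilon with 0 <= epsilon < r-1.
d - 1 = 13 - 1 = 12
r - 1 = 3 - 1 = 2
12 = 6*2 + 0, so m = 6, epsilon = 0
pi(d, r) = m(m-1)(r-1)/2 + m*epsilon
= 6*5*2/2 + 6*0
= 60/2 + 0
= 30 + 0 = 30

30


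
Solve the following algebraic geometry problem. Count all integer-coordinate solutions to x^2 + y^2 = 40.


Systematically check integer values of x where x^2 <= 40.
For each valid x, check if 40 - x^2 is a perfect square.
x=2: 40 - 4 = 36, sqrt = 6 (valid)
x=6: 40 - 36 = 4, sqrt = 2 (valid)
Total integer solutions found: 8

8


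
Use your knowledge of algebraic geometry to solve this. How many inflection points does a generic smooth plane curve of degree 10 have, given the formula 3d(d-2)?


For a general smooth plane curve C of degree d, the inflection points are
the intersection of C with its Hessian curve, which has degree 3(d-2).
By Bezout, the total intersection number is d * 3(d-2) = 10 * 24 = 240.
For a general curve every flex is ordinary, so each contributes
multiplicity 1 to C·Hess(C), and the number of distinct inflection
points is 3d(d-2).
Inflection points = 3*10*(10-2) = 3*10*8 = 240

240


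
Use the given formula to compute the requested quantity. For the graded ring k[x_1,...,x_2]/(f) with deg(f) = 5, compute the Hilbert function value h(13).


For R = k[x_1,...,x_n]/(f) with f homogeneous of degree e:
The Hilbert series is (1 - t^e)/(1 - t)^n.
So h(d) = C(d+n-1, n-1) - C(d-e+n-1, n-1) for d >= e.
With n=2, e=5, d=13:
C(13+2-1, 2-1) = C(14, 1) = 14
C(13-5+2-1, 2-1) = C(9, 1) = 9
h(13) = 14 - 9 = 5

5


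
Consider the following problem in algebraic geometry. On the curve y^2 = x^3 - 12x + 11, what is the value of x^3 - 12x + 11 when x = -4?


Compute x^3 - 12x + 11 at x = -4:
x^3 = (-4)^3 = -64
(-12)*x = (-12)*(-4) = 48
Sum: -64 + 48 + 11 = -5

-5


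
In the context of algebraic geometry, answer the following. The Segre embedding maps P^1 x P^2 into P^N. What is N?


The Segre embedding maps P^m x P^n into P^N via
all products of coordinates from each factor.
N = (m+1)(n+1) - 1
N = (1+1)(2+1) - 1
N = 2*3 - 1
N = 6 - 1 = 5

5


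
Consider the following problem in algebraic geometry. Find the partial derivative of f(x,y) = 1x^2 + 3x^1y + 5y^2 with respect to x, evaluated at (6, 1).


df/dx = 2*1*x^1 + 1*3*x^0*y
At (6,1): 2*1*6^1 + 1*3*6^0*1
= 12 + 3
= 15

15


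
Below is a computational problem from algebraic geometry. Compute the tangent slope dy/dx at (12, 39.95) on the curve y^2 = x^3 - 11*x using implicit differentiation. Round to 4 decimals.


Using implicit differentiation of y^2 = x^3 - 11*x:
2y * dy/dx = 3x^2 - 11
dy/dx = (3x^2 - 11)/(2y)
Numerator: 3*12^2 - 11 = 421
Denominator: 2*39.95 = 79.9
dy/dx = 421/79.9 = 5.2691

5.2691


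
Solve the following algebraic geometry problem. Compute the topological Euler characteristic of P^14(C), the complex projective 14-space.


The complex projective space P^14 has one cell in each even real dimension 0, 2, ..., 28.
The cohomology groups are H^{2k}(P^14) = Z for k = 0,...,14, and 0 otherwise.
Euler characteristic = sum of Betti numbers = 1 per even-dimensional cohomology group.
chi(P^14) = 14 + 1 = 15

15


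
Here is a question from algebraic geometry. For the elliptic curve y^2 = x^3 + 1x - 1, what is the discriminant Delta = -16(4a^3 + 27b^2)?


Compute each component:
4a^3 = 4*1^3 = 4*1 = 4
27b^2 = 27*(-1)^2 = 27*1 = 27
4a^3 + 27b^2 = 4 + 27 = 31
Delta = -16*31 = -496

-496


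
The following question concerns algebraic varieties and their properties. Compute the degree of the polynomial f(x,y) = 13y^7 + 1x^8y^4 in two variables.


Examine each term for its total degree (sum of exponents).
  Term '13y^7' has total degree 0+7 = 7.
  Term '1x^8y^4' has total degree 8+4 = 12.
The maximum total degree among all terms is 12.

12


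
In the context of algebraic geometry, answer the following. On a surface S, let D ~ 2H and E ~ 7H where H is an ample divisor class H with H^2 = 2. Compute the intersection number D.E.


Using bilinearity of the intersection pairing on a surface S:
(aH).(bH) = ab * (H.H)
We have H^2 = 2.
D.E = (2H).(7H) = 2*7*2
= 14*2
= 28

28


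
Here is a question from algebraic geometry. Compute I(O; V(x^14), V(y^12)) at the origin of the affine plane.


The intersection multiplicity of V(x^a) and V(y^b) at the origin is:
I(O; V(x^14), V(y^12)) = dim_k(k[x,y]/(x^14, y^12))
A basis for k[x,y]/(x^14, y^12) is the set of monomials x^i * y^j
where 0 <= i < 14 and 0 <= j < 12.
The number of such monomials is 14 * 12 = 168

168


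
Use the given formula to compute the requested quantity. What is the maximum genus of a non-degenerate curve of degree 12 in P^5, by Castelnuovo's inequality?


Castelnuovo's bound: write d - 1 = m(r-1) + epsilon with 0 <= epsilon < r-1.
d - 1 = 12 - 1 = 11
r - 1 = 5 - 1 = 4
11 = 2*4 + 3, so m = 2, epsilon = 3
pi(d, r) = m(m-1)(r-1)/2 + m*epsilon
= 2*1*4/2 + 2*3
= 8/2 + 6
= 4 + 6 = 10

10


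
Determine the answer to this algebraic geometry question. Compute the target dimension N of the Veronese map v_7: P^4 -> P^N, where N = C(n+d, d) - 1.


The Veronese embedding v_d: P^n -> P^N maps each point to all
degree-d monomials in n+1 homogeneous coordinates.
N = C(n+d, d) - 1
N = C(4+7, 7) - 1
N = C(11, 7) - 1
C(11, 7) = 330
N = 330 - 1 = 329

329


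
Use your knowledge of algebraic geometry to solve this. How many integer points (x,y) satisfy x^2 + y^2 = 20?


Systematically check integer values of x where x^2 <= 20.
For each valid x, check if 20 - x^2 is a perfect square.
x=2: 20 - 4 = 16, sqrt = 4 (valid)
x=4: 20 - 16 = 4, sqrt = 2 (valid)
Total integer solutions found: 8

8


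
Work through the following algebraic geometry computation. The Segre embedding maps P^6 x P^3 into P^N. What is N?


The Segre embedding maps P^m x P^n into P^N via
all products of coordinates from each factor.
N = (m+1)(n+1) - 1
N = (6+1)(3+1) - 1
N = 7*4 - 1
N = 28 - 1 = 27

27


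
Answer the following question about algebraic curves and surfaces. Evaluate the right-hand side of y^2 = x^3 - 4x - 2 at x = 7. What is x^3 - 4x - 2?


Compute x^3 - 4x - 2 at x = 7:
x^3 = 7^3 = 343
(-4)*x = (-4)*7 = -28
Sum: 343 - 28 - 2 = 313

313


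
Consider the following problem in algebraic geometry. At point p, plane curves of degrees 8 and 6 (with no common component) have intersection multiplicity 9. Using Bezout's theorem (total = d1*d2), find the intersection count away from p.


By Bezout's theorem, the total intersection number is d1 * d2.
Total = 8 * 6 = 48
Intersection multiplicity at p = 9
Remaining intersections = 48 - 9 = 39

39


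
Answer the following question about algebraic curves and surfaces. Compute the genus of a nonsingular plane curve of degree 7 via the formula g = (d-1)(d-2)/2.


Using the genus formula for smooth plane curves:
g = (d-1)(d-2)/2
g = (7-1)(7-2)/2
g = 6*5/2
g = 30/2 = 15

15


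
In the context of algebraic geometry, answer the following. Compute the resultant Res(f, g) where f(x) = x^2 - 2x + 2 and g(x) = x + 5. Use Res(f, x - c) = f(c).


For Res(f, x - c), we evaluate f at x = c.
f(-5) = (-5)^2 - 2*(-5) + 2
= 25 + 10 + 2
= 35 + 2 = 37
Res(f, g) = 37

37


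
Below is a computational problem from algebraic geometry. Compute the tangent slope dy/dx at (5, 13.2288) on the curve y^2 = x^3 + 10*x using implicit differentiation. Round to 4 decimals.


Using implicit differentiation of y^2 = x^3 + 10*x:
2y * dy/dx = 3x^2 + 10
dy/dx = (3x^2 + 10)/(2y)
Numerator: 3*5^2 + 10 = 85
Denominator: 2*13.2288 = 26.4576
dy/dx = 85/26.4576 = 3.2127

3.2127


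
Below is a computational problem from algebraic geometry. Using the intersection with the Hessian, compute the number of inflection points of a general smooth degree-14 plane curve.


For a general smooth plane curve C of degree d, the inflection points are
the intersection of C with its Hessian curve, which has degree 3(d-2).
By Bezout, the total intersection number is d * 3(d-2) = 14 * 36 = 504.
For a general curve every flex is ordinary, so each contributes
multiplicity 1 to C·Hess(C), and the number of distinct inflection
points is 3d(d-2).
Inflection points = 3*14*(14-2) = 3*14*12 = 504

504


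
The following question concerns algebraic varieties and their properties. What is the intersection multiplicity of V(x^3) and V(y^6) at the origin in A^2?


The intersection multiplicity of V(x^a) and V(y^b) at the origin is:
I(O; V(x^3), V(y^6)) = dim_k(k[x,y]/(x^3, y^6))
A basis for k[x,y]/(x^3, y^6) is the set of monomials x^i * y^j
where 0 <= i < 3 and 0 <= j < 6.
The number of such monomials is 3 * 6 = 18

18


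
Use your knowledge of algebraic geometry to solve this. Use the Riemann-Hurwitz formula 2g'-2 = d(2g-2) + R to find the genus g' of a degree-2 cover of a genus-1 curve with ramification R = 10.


Riemann-Hurwitz formula: 2g' - 2 = d(2g - 2) + R
Given: d = 2, g = 1, R = 10
2g' - 2 = 2*(2*1 - 2) + 10
2g' - 2 = 2*0 + 10
2g' - 2 = 0 + 10 = 10
2g' = 12
g' = 6

6


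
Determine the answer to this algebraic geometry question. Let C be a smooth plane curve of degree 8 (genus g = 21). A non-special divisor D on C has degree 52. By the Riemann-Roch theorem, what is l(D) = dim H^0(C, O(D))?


First, compute the genus of a smooth plane curve of degree 8:
g = (d-1)(d-2)/2 = (8-1)(8-2)/2 = 21
For a non-special divisor D (i.e., h^1(D) = 0), Riemann-Roch gives:
l(D) = deg(D) - g + 1
Since deg(D) = 52 >= 2g - 1 = 41, D is non-special.
l(D) = 52 - 21 + 1 = 32

32


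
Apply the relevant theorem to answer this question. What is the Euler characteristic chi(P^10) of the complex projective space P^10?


The complex projective space P^10 has one cell in each even real dimension 0, 2, ..., 20.
The cohomology groups are H^{2k}(P^10) = Z for k = 0,...,10, and 0 otherwise.
Euler characteristic = sum of Betti numbers = 1 per even-dimensional cohomology group.
chi(P^10) = 10 + 1 = 11

11


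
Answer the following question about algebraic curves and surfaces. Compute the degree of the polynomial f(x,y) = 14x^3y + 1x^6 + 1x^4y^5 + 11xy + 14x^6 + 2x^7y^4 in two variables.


Examine each term for its total degree (sum of exponents).
  Term '14x^3y' has total degree 3+1 = 4.
  Term '1x^6' has total degree 6+0 = 6.
  Term '1x^4y^5' has total degree 4+5 = 9.
  Term '11xy' has total degree 1+1 = 2.
  Term '14x^6' has total degree 6+0 = 6.
  Term '2x^7y^4' has total degree 7+4 = 11.
The maximum total degree among all terms is 11.

11


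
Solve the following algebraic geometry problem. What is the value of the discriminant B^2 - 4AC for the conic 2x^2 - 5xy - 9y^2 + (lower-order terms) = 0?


The discriminant of a conic Ax^2 + Bxy + Cy^2 + ... = 0 is B^2 - 4AC.
B^2 = (-5)^2 = 25
4AC = 4*2*(-9) = -72
Discriminant = 25 + 72 = 97

97


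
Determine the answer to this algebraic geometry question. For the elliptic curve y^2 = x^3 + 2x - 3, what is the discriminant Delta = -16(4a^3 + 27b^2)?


Compute each component:
4a^3 = 4*2^3 = 4*8 = 32
27b^2 = 27*(-3)^2 = 27*9 = 243
4a^3 + 27b^2 = 32 + 243 = 275
Delta = -16*275 = -4400

-4400


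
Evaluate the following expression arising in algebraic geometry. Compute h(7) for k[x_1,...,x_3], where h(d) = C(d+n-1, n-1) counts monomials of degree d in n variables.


The Hilbert function for the polynomial ring in 3 variables is:
h(d) = C(d+n-1, n-1)
h(7) = C(7+3-1, 3-1) = C(9, 2)
= 9! / (2! * 7!)
= 36

36


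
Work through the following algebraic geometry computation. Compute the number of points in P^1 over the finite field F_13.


P^1(F_13) has (q^(n+1) - 1)/(q - 1) points.
= 13^1 + 13^0
= 13 + 1
= 14

14


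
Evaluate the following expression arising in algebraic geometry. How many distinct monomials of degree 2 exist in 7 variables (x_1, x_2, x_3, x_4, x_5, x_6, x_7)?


The number of degree-2 monomials in 7 variables is C(d+n-1, n-1).
= C(2+7-1, 7-1) = C(8, 6)
= 28

28


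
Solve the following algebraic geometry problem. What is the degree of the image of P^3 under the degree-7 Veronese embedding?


The Veronese variety v_7(P^3) has degree d^r.
d^r = 7^3 = 343

343


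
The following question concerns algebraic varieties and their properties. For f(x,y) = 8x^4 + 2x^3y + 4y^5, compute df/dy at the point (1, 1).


df/dy = 2*x^3 + 5*4*y^4
At (1,1): 2*1^3 + 5*4*1^4
= 2 + 20
= 22

22


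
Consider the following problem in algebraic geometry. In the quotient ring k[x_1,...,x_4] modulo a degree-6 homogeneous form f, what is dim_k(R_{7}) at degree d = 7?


For R = k[x_1,...,x_n]/(f) with f homogeneous of degree e:
The Hilbert series is (1 - t^e)/(1 - t)^n.
So h(d) = C(d+n-1, n-1) - C(d-e+n-1, n-1) for d >= e.
With n=4, e=6, d=7:
C(7+4-1, 4-1) = C(10, 3) = 120
C(7-6+4-1, 4-1) = C(4, 3) = 4
h(7) = 120 - 4 = 116

116


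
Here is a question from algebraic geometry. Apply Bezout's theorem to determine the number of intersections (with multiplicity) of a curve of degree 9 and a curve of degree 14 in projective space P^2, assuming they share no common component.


Bezout's theorem states the intersection count equals the product of degrees.
Intersection count = 9 * 14 = 126

126


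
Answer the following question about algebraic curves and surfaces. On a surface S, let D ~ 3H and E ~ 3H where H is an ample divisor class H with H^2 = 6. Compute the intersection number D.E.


Using bilinearity of the intersection pairing on a surface S:
(aH).(bH) = ab * (H.H)
We have H^2 = 6.
D.E = (3H).(3H) = 3*3*6
= 9*6
= 54

54


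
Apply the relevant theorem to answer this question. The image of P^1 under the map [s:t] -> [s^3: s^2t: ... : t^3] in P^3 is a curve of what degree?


The rational normal curve in P^3 is the image of P^1 under the 3-uple Veronese.
A general hyperplane in P^3 pulls back to a degree-3 form on P^1, which has 3 zeros,
so the curve meets a general hyperplane in 3 points. Degree = 3.

3


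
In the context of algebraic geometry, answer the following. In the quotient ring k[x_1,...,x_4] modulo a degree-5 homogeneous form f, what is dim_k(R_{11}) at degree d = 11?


For R = k[x_1,...,x_n]/(f) with f homogeneous of degree e:
The Hilbert series is (1 - t^e)/(1 - t)^n.
So h(d) = C(d+n-1, n-1) - C(d-e+n-1, n-1) for d >= e.
With n=4, e=5, d=11:
C(11+4-1, 4-1) = C(14, 3) = 364
C(11-5+4-1, 4-1) = C(9, 3) = 84
h(11) = 364 - 84 = 280

280


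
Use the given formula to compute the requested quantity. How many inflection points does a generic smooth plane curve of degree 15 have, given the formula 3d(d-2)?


For a general smooth plane curve C of degree d, the inflection points are
the intersection of C with its Hessian curve, which has degree 3(d-2).
By Bezout, the total intersection number is d * 3(d-2) = 15 * 39 = 585.
For a general curve every flex is ordinary, so each contributes
multiplicity 1 to C·Hess(C), and the number of distinct inflection
points is 3d(d-2).
Inflection points = 3*15*(15-2) = 3*15*13 = 585

585


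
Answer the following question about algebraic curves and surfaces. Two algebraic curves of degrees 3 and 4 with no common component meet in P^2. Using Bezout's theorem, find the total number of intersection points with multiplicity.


Bezout's theorem states the intersection count equals the product of degrees.
Intersection count = 3 * 4 = 12

12


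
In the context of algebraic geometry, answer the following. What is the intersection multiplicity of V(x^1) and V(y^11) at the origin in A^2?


The intersection multiplicity of V(x^a) and V(y^b) at the origin is:
I(O; V(x^1), V(y^11)) = dim_k(k[x,y]/(x^1, y^11))
A basis for k[x,y]/(x^1, y^11) is the set of monomials x^i * y^j
where 0 <= i < 1 and 0 <= j < 11.
The number of such monomials is 1 * 11 = 11

11


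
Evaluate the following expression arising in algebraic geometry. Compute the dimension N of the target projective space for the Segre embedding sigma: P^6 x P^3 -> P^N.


The Segre embedding maps P^m x P^n into P^N via
all products of coordinates from each factor.
N = (m+1)(n+1) - 1
N = (6+1)(3+1) - 1
N = 7*4 - 1
N = 28 - 1 = 27

27


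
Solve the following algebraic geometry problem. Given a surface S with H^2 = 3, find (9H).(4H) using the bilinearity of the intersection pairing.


Using bilinearity of the intersection pairing on a surface S:
(aH).(bH) = ab * (H.H)
We have H^2 = 3.
D.E = (9H).(4H) = 9*4*3
= 36*3
= 108

108


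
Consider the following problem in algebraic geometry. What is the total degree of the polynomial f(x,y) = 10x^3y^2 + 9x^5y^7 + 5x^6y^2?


Examine each term for its total degree (sum of exponents).
  Term '10x^3y^2' has total degree 3+2 = 5.
  Term '9x^5y^7' has total degree 5+7 = 12.
  Term '5x^6y^2' has total degree 6+2 = 8.
The maximum total degree among all terms is 12.

12


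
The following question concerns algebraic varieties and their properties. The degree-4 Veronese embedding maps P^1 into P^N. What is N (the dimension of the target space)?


The Veronese embedding v_d: P^n -> P^N maps each point to all
degree-d monomials in n+1 homogeneous coordinates.
N = C(n+d, d) - 1
N = C(1+4, 4) - 1
N = C(5, 4) - 1
C(5, 4) = 5
N = 5 - 1 = 4

4


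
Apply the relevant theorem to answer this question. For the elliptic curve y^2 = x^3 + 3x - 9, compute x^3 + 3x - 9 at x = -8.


Compute x^3 + 3x - 9 at x = -8:
x^3 = (-8)^3 = -512
3*x = 3*(-8) = -24
Sum: -512 - 24 - 9 = -545

-545


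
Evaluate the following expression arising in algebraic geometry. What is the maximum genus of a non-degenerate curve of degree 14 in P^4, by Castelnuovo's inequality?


Castelnuovo's bound: write d - 1 = m(r-1) + epsilon with 0 <= epsilon < r-1.
d - 1 = 14 - 1 = 13
r - 1 = 4 - 1 = 3
13 = 4*3 + 1, so m = 4, epsilon = 1
pi(d, r) = m(m-1)(r-1)/2 + m*epsilon
= 4*3*3/2 + 4*1
= 36/2 + 4
= 18 + 4 = 22

22


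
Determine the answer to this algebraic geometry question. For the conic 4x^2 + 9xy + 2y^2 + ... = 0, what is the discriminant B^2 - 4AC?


The discriminant of a conic Ax^2 + Bxy + Cy^2 + ... = 0 is B^2 - 4AC.
B^2 = 9^2 = 81
4AC = 4*4*2 = 32
Discriminant = 81 - 32 = 49

49


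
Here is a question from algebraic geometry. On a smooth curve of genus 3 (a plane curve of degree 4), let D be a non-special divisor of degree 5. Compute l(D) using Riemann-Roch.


First, compute the genus of a smooth plane curve of degree 4:
g = (d-1)(d-2)/2 = (4-1)(4-2)/2 = 3
For a non-special divisor D (i.e., h^1(D) = 0), Riemann-Roch gives:
l(D) = deg(D) - g + 1
Since deg(D) = 5 >= 2g - 1 = 5, D is non-special.
l(D) = 5 - 3 + 1 = 3

3


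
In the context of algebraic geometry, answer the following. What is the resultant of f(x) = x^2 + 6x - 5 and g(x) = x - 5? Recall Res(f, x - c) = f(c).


For Res(f, x - c), we evaluate f at x = c.
f(5) = 5^2 + 6*5 - 5
= 25 + 30 - 5
= 55 - 5 = 50
Res(f, g) = 50

50


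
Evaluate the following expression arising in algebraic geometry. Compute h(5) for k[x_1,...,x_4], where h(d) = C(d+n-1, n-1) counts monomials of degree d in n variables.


The Hilbert function for the polynomial ring in 4 variables is:
h(d) = C(d+n-1, n-1)
h(5) = C(5+4-1, 4-1) = C(8, 3)
= 8! / (3! * 5!)
= 56

56


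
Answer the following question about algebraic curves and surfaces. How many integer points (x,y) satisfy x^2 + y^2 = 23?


Systematically check integer values of x where x^2 <= 23.
For each valid x, check if 23 - x^2 is a perfect square.
Total integer solutions found: 0

0


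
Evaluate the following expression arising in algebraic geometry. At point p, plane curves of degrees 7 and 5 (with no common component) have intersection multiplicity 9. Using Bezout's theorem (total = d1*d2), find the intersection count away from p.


By Bezout's theorem, the total intersection number is d1 * d2.
Total = 7 * 5 = 35
Intersection multiplicity at p = 9
Remaining intersections = 35 - 9 = 26

26


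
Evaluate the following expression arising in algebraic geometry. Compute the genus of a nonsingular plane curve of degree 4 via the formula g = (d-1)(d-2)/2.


Using the genus formula for smooth plane curves:
g = (d-1)(d-2)/2
g = (4-1)(4-2)/2
g = 3*2/2
g = 6/2 = 3

3


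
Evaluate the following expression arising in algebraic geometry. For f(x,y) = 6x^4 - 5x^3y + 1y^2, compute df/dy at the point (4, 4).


df/dy = (-5)*x^3 + 2*1*y^1
At (4,4): (-5)*4^3 + 2*1*4^1
= -320 + 8
= -312

-312


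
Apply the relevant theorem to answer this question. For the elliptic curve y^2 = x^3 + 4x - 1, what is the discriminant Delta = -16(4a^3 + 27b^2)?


Compute each component:
4a^3 = 4*4^3 = 4*64 = 256
27b^2 = 27*(-1)^2 = 27*1 = 27
4a^3 + 27b^2 = 256 + 27 = 283
Delta = -16*283 = -4528

-4528


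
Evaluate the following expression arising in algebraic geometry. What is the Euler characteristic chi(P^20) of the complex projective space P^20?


The complex projective space P^20 has one cell in each even real dimension 0, 2, ..., 40.
The cohomology groups are H^{2k}(P^20) = Z for k = 0,...,20, and 0 otherwise.
Euler characteristic = sum of Betti numbers = 1 per even-dimensional cohomology group.
chi(P^20) = 20 + 1 = 21

21


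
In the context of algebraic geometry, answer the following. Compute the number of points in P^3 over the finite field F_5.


P^3(F_5) has (q^(n+1) - 1)/(q - 1) points.
= 5^3 + 5^2 + 5^1 + 5^0
= 125 + 25 + 5 + 1
= 156

156


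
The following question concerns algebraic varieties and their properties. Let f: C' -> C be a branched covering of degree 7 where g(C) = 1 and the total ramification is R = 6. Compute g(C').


Riemann-Hurwitz formula: 2g' - 2 = d(2g - 2) + R
Given: d = 7, g = 1, R = 6
2g' - 2 = 7*(2*1 - 2) + 6
2g' - 2 = 7*0 + 6
2g' - 2 = 0 + 6 = 6
2g' = 8
g' = 4

4


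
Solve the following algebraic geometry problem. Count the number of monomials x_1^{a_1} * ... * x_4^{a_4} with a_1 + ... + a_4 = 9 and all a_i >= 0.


The number of degree-9 monomials in 4 variables is C(d+n-1, n-1).
= C(9+4-1, 4-1) = C(12, 3)
= 220

220


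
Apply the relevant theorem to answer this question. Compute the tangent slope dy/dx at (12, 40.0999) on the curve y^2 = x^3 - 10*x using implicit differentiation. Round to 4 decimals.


Using implicit differentiation of y^2 = x^3 - 10*x:
2y * dy/dx = 3x^2 - 10
dy/dx = (3x^2 - 10)/(2y)
Numerator: 3*12^2 - 10 = 422
Denominator: 2*40.0999 = 80.1998
dy/dx = 422/80.1998 = 5.2619

5.2619


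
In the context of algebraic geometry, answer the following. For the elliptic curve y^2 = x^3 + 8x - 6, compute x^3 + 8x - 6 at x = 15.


Compute x^3 + 8x - 6 at x = 15:
x^3 = 15^3 = 3375
8*x = 8*15 = 120
Sum: 3375 + 120 - 6 = 3489

3489


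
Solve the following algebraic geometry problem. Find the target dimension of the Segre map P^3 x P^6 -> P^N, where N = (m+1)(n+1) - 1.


The Segre embedding maps P^m x P^n into P^N via
all products of coordinates from each factor.
N = (m+1)(n+1) - 1
N = (3+1)(6+1) - 1
N = 4*7 - 1
N = 28 - 1 = 27

27


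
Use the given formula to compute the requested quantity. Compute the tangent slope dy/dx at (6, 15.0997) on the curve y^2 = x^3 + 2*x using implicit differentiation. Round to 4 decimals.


Using implicit differentiation of y^2 = x^3 + 2*x:
2y * dy/dx = 3x^2 + 2
dy/dx = (3x^2 + 2)/(2y)
Numerator: 3*6^2 + 2 = 110
Denominator: 2*15.0997 = 30.1994
dy/dx = 110/30.1994 = 3.6425

3.6425


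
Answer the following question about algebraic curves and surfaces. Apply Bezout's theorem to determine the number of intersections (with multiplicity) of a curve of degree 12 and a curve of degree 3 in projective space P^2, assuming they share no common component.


Bezout's theorem states the intersection count equals the product of degrees.
Intersection count = 12 * 3 = 36

36


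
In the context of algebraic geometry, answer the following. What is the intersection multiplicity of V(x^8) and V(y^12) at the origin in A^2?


The intersection multiplicity of V(x^a) and V(y^b) at the origin is:
I(O; V(x^8), V(y^12)) = dim_k(k[x,y]/(x^8, y^12))
A basis for k[x,y]/(x^8, y^12) is the set of monomials x^i * y^j
where 0 <= i < 8 and 0 <= j < 12.
The number of such monomials is 8 * 12 = 96

96


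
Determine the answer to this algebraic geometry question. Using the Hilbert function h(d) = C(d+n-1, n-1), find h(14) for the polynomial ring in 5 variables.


The Hilbert function for the polynomial ring in 5 variables is:
h(d) = C(d+n-1, n-1)
h(14) = C(14+5-1, 5-1) = C(18, 4)
= 18! / (4! * 14!)
= 3060

3060


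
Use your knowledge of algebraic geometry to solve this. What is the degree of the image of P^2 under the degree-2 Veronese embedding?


The Veronese variety v_2(P^2) has degree d^r.
d^r = 2^2 = 4

4


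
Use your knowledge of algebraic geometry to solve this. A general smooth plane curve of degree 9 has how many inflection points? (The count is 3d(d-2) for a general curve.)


For a general smooth plane curve C of degree d, the inflection points are
the intersection of C with its Hessian curve, which has degree 3(d-2).
By Bezout, the total intersection number is d * 3(d-2) = 9 * 21 = 189.
For a general curve every flex is ordinary, so each contributes
multiplicity 1 to C·Hess(C), and the number of distinct inflection
points is 3d(d-2).
Inflection points = 3*9*(9-2) = 3*9*7 = 189

189


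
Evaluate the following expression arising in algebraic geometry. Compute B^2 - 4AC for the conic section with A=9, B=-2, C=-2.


The discriminant of a conic Ax^2 + Bxy + Cy^2 + ... = 0 is B^2 - 4AC.
B^2 = (-2)^2 = 4
4AC = 4*9*(-2) = -72
Discriminant = 4 + 72 = 76

76


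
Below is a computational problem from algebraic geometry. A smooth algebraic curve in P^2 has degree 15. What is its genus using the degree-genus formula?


Using the genus formula for smooth plane curves:
g = (d-1)(d-2)/2
g = (15-1)(15-2)/2
g = 14*13/2
g = 182/2 = 91

91


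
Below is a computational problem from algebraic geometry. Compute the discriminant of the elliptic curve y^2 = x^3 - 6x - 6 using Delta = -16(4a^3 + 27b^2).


Compute each component:
4a^3 = 4*(-6)^3 = 4*(-216) = -864
27b^2 = 27*(-6)^2 = 27*36 = 972
4a^3 + 27b^2 = -864 + 972 = 108
Delta = -16*108 = -1728

-1728


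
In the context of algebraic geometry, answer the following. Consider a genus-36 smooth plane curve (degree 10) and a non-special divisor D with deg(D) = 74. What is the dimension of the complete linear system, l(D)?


First, compute the genus of a smooth plane curve of degree 10:
g = (d-1)(d-2)/2 = (10-1)(10-2)/2 = 36
For a non-special divisor D (i.e., h^1(D) = 0), Riemann-Roch gives:
l(D) = deg(D) - g + 1
Since deg(D) = 74 >= 2g - 1 = 71, D is non-special.
l(D) = 74 - 36 + 1 = 39

39


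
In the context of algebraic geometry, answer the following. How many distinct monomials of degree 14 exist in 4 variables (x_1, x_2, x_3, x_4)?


The number of degree-14 monomials in 4 variables is C(d+n-1, n-1).
= C(14+4-1, 4-1) = C(17, 3)
= 680

680


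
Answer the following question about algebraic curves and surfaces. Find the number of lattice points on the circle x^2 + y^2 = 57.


Systematically check integer values of x where x^2 <= 57.
For each valid x, check if 57 - x^2 is a perfect square.
Total integer solutions found: 0

0


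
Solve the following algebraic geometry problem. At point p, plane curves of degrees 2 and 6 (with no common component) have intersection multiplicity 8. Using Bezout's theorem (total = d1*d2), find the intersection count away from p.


By Bezout's theorem, the total intersection number is d1 * d2.
Total = 2 * 6 = 12
Intersection multiplicity at p = 8
Remaining intersections = 12 - 8 = 4

4


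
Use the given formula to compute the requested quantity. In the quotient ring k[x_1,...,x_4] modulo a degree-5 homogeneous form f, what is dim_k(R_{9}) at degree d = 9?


For R = k[x_1,...,x_n]/(f) with f homogeneous of degree e:
The Hilbert series is (1 - t^e)/(1 - t)^n.
So h(d) = C(d+n-1, n-1) - C(d-e+n-1, n-1) for d >= e.
With n=4, e=5, d=9:
C(9+4-1, 4-1) = C(12, 3) = 220
C(9-5+4-1, 4-1) = C(7, 3) = 35
h(9) = 220 - 35 = 185

185


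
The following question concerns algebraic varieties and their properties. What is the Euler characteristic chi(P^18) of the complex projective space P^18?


The complex projective space P^18 has one cell in each even real dimension 0, 2, ..., 36.
The cohomology groups are H^{2k}(P^18) = Z for k = 0,...,18, and 0 otherwise.
Euler characteristic = sum of Betti numbers = 1 per even-dimensional cohomology group.
chi(P^18) = 18 + 1 = 19

19
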